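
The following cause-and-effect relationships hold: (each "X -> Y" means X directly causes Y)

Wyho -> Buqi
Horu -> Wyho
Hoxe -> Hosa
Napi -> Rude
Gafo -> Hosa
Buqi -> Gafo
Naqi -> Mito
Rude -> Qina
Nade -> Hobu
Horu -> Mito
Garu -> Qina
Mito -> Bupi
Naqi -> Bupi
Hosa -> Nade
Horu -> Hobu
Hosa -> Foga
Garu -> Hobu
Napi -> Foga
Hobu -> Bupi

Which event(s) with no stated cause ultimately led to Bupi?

Garu, Horu, Hoxe, Naqi

Tracing upstream from Bupi: Bupi ← Hobu ← Garu.
A separate upstream branch: Bupi ← Mito ← Horu.
A separate upstream branch: Bupi ← Hobu ← Nade ← Hosa ← Hoxe.
A separate upstream branch: Bupi ← Naqi.
Each of those chain origins has no stated cause.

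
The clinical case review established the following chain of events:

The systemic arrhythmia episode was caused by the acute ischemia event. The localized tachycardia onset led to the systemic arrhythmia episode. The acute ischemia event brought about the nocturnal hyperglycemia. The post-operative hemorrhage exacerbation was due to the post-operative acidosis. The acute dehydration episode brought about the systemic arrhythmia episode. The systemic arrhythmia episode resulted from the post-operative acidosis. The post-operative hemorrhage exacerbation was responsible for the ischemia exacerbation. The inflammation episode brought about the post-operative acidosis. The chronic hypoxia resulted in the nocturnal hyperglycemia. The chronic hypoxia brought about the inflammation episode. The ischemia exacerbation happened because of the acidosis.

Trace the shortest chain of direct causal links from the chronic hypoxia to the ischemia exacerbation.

the chronic hypoxia → the inflammation episode
the inflammation episode → the post-operative acidosis
the post-operative acidosis → the post-operative hemorrhage exacerbation
the post-operative hemorrhage exacerbation → the ischemia exacerbation
Length: 4 steps.

the chronic hypoxia → the inflammation episode → the post-operative acidosis → the post-operative hemorrhage exacerbation → the ischemia exacerbation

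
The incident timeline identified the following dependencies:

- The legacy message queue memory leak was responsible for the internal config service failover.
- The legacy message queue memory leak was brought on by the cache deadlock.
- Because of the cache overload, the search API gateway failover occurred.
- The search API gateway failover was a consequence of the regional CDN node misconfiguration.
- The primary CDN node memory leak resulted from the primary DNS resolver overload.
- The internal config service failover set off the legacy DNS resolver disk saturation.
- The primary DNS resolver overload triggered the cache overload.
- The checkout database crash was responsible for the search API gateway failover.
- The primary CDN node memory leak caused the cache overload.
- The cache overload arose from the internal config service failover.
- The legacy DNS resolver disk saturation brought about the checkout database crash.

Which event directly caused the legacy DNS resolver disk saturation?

the internal config service failover

Upstream contributors include the cache deadlock, the legacy message queue memory leak, but only the internal config service failover feeds directly into the legacy DNS resolver disk saturation.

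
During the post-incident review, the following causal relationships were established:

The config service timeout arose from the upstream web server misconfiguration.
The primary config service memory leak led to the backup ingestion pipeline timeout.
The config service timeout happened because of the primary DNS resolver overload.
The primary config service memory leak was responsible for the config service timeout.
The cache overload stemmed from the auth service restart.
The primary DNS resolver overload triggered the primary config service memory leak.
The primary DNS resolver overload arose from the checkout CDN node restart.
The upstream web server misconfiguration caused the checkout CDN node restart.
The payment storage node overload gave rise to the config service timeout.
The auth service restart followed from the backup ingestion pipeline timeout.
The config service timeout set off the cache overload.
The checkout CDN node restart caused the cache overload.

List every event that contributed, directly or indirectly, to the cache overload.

the auth service restart, the backup ingestion pipeline timeout, the checkout CDN node restart, the config service timeout, the payment storage node overload, the primary DNS resolver overload, the primary config service memory leak, the upstream web server misconfiguration

Immediate causes of the cache overload: the checkout CDN node restart, the config service timeout, the auth service restart.
Further upstream: the upstream web server misconfiguration, the primary DNS resolver overload, the primary config service memory leak, the backup ingestion pipeline timeout, the payment storage node overload.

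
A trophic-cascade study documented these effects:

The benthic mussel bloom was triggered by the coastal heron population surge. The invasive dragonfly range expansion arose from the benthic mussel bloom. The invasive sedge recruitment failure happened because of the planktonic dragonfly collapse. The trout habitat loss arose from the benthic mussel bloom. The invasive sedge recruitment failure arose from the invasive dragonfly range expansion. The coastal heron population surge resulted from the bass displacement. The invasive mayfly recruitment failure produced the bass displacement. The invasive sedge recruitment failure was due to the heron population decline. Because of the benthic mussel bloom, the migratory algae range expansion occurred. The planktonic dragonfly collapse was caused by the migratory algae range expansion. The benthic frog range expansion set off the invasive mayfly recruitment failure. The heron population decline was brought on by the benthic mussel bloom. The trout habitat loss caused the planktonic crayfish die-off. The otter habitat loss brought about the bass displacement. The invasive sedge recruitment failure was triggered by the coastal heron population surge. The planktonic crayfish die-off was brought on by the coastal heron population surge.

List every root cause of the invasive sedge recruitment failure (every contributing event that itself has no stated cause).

Tracing upstream from the invasive sedge recruitment failure: the invasive sedge recruitment failure ← the coastal heron population surge ← the bass displacement ← the invasive mayfly recruitment failure ← the benthic frog range expansion.
A separate upstream branch: the invasive sedge recruitment failure ← the coastal heron population surge ← the bass displacement ← the otter habitat loss.
Each of those chain origins has no stated cause.

the benthic frog range expansion, the otter habitat loss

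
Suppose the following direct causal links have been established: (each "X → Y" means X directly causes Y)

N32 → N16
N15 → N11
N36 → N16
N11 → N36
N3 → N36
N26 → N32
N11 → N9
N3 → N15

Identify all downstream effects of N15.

Direct effects: N11.
2 steps out: N36, N9.
3 steps out: N16.
Not reachable from it: N26, N3, N32.

N11, N16, N36, N9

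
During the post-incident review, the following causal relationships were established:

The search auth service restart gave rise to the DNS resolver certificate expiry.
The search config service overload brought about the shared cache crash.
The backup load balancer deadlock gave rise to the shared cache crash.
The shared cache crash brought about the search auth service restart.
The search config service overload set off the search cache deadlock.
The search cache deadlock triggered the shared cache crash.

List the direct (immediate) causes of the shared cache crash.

the backup load balancer deadlock, the search cache deadlock, the search config service overload → the shared cache crash with nothing further upstream stated.

the backup load balancer deadlock, the search cache deadlock, the search config service overload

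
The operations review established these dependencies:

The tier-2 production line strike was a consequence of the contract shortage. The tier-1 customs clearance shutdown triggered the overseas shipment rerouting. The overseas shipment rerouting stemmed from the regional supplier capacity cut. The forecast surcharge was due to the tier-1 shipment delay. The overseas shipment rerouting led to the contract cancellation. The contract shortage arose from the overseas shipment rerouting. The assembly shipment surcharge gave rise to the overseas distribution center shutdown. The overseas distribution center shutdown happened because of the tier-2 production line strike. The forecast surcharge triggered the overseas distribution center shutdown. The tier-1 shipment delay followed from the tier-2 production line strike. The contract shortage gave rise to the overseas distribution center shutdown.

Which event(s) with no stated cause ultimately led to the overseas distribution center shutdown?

Tracing upstream from the overseas distribution center shutdown: the overseas distribution center shutdown ← the contract shortage ← the overseas shipment rerouting ← the tier-1 customs clearance shutdown.
A separate upstream branch: the overseas distribution center shutdown ← the contract shortage ← the overseas shipment rerouting ← the regional supplier capacity cut.
A separate upstream branch: the overseas distribution center shutdown ← the assembly shipment surcharge.
Each of those chain origins has no stated cause.

the assembly shipment surcharge, the regional supplier capacity cut, the tier-1 customs clearance shutdown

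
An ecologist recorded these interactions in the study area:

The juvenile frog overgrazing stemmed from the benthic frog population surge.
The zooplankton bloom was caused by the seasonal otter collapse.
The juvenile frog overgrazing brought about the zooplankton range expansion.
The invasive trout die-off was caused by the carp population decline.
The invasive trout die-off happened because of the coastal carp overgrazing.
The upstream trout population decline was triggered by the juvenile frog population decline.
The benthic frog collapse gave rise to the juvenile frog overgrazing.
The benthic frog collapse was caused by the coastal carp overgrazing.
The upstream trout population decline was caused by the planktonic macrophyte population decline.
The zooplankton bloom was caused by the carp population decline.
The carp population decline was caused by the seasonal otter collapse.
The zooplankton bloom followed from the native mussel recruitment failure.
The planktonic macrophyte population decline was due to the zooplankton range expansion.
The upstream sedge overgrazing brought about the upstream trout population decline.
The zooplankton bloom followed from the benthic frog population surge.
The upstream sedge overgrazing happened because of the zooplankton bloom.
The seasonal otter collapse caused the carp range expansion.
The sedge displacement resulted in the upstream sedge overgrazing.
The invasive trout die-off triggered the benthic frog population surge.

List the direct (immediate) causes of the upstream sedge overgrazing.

the sedge displacement, the zooplankton bloom

Upstream contributors include the seasonal otter collapse, the coastal carp overgrazing, the carp population decline, the native mussel recruitment failure, the invasive trout die-off, the benthic frog population surge, but only the sedge displacement, the zooplankton bloom feed directly into the upstream sedge overgrazing.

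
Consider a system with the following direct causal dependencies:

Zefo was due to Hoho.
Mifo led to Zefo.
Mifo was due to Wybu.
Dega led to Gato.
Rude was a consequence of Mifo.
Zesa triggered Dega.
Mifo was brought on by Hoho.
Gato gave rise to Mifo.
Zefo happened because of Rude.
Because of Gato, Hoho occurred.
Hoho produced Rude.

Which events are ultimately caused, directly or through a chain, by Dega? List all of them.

Direct effects: Gato.
2 steps out: Hoho, Mifo.
3 steps out: Rude, Zefo.
Not reachable from it: Zesa, Wybu.

Gato, Hoho, Mifo, Rude, Zefo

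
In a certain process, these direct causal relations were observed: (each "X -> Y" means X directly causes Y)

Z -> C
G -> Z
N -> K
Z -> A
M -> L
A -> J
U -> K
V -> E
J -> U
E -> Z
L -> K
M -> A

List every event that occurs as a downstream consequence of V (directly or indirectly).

A, C, E, J, K, U, Z

Direct effects: E.
2 steps out: Z.
3 steps out: C, A.
4 steps out: J.
5 steps out: U.
6 steps out: K.
Not reachable from it: G, M, L, N.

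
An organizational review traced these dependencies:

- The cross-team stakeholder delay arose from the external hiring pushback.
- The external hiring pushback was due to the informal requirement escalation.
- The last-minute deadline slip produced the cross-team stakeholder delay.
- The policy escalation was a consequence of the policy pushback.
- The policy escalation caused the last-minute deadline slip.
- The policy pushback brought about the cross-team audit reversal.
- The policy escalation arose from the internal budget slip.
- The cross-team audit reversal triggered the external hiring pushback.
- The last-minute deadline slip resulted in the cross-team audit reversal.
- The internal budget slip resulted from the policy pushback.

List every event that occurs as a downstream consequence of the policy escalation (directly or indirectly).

Direct effects: the last-minute deadline slip.
2 steps out: the cross-team audit reversal, the cross-team stakeholder delay.
3 steps out: the external hiring pushback.
Not reachable from it: the policy pushback, the internal budget slip, the informal requirement escalation.

the cross-team audit reversal, the cross-team stakeholder delay, the external hiring pushback, the last-minute deadline slip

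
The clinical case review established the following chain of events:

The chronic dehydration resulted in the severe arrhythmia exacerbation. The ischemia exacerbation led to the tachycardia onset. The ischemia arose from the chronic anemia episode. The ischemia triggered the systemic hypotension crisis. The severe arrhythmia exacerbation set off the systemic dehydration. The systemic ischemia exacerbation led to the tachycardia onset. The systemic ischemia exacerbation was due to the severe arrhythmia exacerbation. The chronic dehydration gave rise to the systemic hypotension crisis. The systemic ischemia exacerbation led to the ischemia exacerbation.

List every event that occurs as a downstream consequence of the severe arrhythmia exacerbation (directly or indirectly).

the ischemia exacerbation, the systemic dehydration, the systemic ischemia exacerbation, the tachycardia onset

Direct effects: the systemic ischemia exacerbation, the systemic dehydration.
2 steps out: the ischemia exacerbation, the tachycardia onset.
Not reachable from it: the chronic anemia episode, the ischemia, the chronic dehydration, the systemic hypotension crisis.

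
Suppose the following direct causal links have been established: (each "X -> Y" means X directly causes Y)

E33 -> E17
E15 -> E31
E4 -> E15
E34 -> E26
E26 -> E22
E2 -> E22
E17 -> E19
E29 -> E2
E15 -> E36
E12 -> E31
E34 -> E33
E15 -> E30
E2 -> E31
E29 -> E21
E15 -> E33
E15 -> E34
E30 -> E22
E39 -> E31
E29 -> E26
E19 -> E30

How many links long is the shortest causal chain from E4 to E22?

3

Shortest chain: E4 → E15 → E30 → E22.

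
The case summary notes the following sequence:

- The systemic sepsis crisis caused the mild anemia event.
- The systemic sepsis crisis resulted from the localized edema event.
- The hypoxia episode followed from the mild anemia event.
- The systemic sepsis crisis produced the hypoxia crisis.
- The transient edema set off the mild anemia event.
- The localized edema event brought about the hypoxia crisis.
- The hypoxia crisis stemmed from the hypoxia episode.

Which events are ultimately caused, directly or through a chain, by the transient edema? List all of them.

Direct effects: the mild anemia event.
2 steps out: the hypoxia episode.
3 steps out: the hypoxia crisis.
Not reachable from it: the localized edema event, the systemic sepsis crisis.

the hypoxia crisis, the hypoxia episode, the mild anemia event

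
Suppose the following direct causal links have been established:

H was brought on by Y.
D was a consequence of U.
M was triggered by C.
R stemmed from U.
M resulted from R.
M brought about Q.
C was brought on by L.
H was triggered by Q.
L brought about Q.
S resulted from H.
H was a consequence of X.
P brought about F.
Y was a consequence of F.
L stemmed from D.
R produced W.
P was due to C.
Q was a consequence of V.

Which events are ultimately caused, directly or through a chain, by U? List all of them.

C, D, F, H, L, M, P, Q, R, S, W, Y

Direct effects: D, R.
2 steps out: L, M, W.
3 steps out: C, Q.
4 steps out: P, H.
5 steps out: F, S.
6 steps out: Y.
Not reachable from it: V, X.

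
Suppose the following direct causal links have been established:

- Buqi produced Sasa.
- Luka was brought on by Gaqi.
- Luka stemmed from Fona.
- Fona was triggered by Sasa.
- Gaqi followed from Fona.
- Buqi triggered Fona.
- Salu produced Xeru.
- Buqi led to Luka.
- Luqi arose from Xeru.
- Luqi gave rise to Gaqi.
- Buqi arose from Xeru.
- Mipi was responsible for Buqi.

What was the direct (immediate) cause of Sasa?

Buqi

Upstream contributors include Salu, Xeru, Mipi, but only Buqi feeds directly into Sasa.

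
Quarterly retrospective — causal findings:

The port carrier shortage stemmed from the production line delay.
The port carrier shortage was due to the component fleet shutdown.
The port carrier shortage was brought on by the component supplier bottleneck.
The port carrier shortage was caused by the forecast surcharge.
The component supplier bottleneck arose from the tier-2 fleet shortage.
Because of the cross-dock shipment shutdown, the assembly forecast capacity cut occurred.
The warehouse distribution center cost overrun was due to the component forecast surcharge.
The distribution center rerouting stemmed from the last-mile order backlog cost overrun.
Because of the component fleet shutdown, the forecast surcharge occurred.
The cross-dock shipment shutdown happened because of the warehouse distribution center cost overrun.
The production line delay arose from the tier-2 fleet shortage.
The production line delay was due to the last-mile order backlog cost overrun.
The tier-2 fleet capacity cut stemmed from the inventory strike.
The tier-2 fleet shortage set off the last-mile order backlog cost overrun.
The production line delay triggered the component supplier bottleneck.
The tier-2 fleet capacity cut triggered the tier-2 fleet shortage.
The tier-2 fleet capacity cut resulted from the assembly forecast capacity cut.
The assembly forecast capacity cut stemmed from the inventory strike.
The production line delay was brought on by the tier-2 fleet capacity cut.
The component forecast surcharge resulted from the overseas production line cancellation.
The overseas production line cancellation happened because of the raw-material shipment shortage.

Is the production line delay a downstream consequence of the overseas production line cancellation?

Yes

There is a causal chain: the overseas production line cancellation → the component forecast surcharge → the warehouse distribution center cost overrun → the cross-dock shipment shutdown → the assembly forecast capacity cut → the tier-2 fleet capacity cut → the production line delay.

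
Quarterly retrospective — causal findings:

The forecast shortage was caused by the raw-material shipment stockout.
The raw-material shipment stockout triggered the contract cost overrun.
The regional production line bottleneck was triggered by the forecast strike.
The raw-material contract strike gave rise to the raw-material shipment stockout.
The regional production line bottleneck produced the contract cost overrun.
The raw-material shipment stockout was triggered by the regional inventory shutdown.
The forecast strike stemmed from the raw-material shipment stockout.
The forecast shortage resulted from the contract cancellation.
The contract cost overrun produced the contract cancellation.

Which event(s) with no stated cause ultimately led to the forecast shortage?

Tracing upstream from the forecast shortage: the forecast shortage ← the raw-material shipment stockout ← the regional inventory shutdown.
A separate upstream branch: the forecast shortage ← the raw-material shipment stockout ← the raw-material contract strike.
Each of those chain origins has no stated cause.

the raw-material contract strike, the regional inventory shutdown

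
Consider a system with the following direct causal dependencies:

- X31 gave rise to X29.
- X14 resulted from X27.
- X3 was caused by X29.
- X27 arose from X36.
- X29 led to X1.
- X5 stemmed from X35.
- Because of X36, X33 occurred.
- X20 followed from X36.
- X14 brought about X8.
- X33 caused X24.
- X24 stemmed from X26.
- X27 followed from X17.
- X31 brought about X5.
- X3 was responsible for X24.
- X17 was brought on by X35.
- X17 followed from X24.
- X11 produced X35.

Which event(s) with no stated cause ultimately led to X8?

Tracing upstream from X8: X8 ← X14 ← X27 ← X36.
A separate upstream branch: X8 ← X14 ← X27 ← X17 ← X24 ← X3 ← X29 ← X31.
A separate upstream branch: X8 ← X14 ← X27 ← X17 ← X24 ← X26.
A separate upstream branch: X8 ← X14 ← X27 ← X17 ← X35 ← X11.
Each of those chain origins has no stated cause.

X11, X26, X31, X36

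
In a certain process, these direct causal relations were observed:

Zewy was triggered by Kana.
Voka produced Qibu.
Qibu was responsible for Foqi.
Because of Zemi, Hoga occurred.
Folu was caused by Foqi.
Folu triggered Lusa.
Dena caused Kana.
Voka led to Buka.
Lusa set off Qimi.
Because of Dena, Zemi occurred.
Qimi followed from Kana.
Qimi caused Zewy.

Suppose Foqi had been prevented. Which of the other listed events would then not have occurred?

Folu, Lusa

Downstream of Foqi: Folu, Lusa, Qimi, Zewy.
Of those, still caused via another path: Qimi, Zewy.
The remainder have no surviving cause.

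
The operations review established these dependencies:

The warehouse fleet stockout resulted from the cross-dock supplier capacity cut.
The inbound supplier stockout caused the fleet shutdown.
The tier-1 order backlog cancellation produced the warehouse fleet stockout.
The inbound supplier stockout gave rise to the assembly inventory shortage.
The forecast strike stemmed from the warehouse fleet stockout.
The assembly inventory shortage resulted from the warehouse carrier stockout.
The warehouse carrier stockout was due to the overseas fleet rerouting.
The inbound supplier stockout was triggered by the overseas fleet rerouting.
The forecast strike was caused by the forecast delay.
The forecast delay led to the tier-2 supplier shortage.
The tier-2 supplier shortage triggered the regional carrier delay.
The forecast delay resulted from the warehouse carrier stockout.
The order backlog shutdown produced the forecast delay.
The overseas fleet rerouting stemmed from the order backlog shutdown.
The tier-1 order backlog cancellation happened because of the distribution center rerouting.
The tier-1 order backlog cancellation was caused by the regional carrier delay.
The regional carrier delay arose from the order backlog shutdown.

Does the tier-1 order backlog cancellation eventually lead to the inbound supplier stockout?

The tier-1 order backlog cancellation leads to the warehouse fleet stockout, the forecast strike; the inbound supplier stockout is not among them.

No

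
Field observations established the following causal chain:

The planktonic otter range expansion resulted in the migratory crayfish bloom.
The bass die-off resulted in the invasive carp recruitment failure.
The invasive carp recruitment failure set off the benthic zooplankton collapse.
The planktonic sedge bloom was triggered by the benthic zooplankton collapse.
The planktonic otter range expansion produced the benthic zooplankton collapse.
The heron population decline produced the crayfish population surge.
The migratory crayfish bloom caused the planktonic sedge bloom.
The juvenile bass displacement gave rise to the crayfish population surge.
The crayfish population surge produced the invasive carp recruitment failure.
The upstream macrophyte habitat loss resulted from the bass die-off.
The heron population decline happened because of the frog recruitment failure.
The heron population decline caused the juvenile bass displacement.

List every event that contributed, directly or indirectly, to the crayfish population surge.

the frog recruitment failure, the heron population decline, the juvenile bass displacement

Immediate causes of the crayfish population surge: the heron population decline, the juvenile bass displacement.
Further upstream: the frog recruitment failure.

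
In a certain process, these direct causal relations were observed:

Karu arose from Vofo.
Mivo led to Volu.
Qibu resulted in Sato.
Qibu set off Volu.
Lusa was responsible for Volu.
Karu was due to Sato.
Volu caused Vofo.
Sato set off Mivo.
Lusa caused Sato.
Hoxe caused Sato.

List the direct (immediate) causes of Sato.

Hoxe, Lusa, Qibu → Sato with nothing further upstream stated.

Hoxe, Lusa, Qibu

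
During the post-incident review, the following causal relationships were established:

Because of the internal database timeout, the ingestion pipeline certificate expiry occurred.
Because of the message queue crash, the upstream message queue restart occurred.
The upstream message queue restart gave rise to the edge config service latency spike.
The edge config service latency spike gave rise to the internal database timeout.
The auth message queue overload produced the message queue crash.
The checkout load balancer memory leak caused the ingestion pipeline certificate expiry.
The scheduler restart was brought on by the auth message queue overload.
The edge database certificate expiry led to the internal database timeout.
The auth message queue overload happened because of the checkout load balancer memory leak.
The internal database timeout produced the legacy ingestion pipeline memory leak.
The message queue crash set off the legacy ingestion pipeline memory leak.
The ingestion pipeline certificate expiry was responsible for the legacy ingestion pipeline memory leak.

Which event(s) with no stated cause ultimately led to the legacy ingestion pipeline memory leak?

Tracing upstream from the legacy ingestion pipeline memory leak: the legacy ingestion pipeline memory leak ← the ingestion pipeline certificate expiry ← the checkout load balancer memory leak.
A separate upstream branch: the legacy ingestion pipeline memory leak ← the internal database timeout ← the edge database certificate expiry.
Each of those chain origins has no stated cause.

the checkout load balancer memory leak, the edge database certificate expiry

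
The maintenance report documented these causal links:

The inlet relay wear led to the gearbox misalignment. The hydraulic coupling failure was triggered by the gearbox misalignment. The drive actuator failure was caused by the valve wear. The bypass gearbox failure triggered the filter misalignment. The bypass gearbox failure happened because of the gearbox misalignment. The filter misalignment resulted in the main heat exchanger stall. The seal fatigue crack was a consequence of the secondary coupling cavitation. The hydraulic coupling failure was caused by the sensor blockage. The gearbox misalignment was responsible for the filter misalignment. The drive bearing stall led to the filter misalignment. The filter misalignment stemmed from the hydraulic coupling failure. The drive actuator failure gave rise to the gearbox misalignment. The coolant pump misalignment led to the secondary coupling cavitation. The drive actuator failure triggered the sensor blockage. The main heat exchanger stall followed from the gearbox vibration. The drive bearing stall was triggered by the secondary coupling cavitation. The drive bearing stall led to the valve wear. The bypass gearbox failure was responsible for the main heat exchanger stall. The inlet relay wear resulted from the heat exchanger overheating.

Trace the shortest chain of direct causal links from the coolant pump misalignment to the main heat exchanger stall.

the coolant pump misalignment → the secondary coupling cavitation
the secondary coupling cavitation → the drive bearing stall
the drive bearing stall → the filter misalignment
the filter misalignment → the main heat exchanger stall
Length: 4 steps.

the coolant pump misalignment → the secondary coupling cavitation → the drive bearing stall → the filter misalignment → the main heat exchanger stall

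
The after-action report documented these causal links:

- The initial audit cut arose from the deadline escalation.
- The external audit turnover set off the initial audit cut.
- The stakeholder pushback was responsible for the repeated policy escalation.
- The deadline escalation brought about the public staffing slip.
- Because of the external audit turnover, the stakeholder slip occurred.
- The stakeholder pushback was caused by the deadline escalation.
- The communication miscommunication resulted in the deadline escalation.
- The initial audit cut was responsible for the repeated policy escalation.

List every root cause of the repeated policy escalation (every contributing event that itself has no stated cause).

Tracing upstream from the repeated policy escalation: the repeated policy escalation ← the initial audit cut ← the external audit turnover.
A separate upstream branch: the repeated policy escalation ← the stakeholder pushback ← the deadline escalation ← the communication miscommunication.
Each of those chain origins has no stated cause.

the communication miscommunication, the external audit turnover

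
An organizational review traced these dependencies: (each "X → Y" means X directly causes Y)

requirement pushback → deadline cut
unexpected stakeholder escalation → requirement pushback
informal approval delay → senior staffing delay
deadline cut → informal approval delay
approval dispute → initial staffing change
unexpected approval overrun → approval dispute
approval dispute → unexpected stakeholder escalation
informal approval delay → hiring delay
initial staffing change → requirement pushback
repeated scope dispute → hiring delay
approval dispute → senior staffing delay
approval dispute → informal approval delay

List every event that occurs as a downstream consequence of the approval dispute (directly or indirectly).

the deadline cut, the hiring delay, the informal approval delay, the initial staffing change, the requirement pushback, the senior staffing delay, the unexpected stakeholder escalation

Direct effects: the initial staffing change, the unexpected stakeholder escalation, the informal approval delay, the senior staffing delay.
2 steps out: the requirement pushback, the hiring delay.
3 steps out: the deadline cut.
Not reachable from it: the unexpected approval overrun, the repeated scope dispute.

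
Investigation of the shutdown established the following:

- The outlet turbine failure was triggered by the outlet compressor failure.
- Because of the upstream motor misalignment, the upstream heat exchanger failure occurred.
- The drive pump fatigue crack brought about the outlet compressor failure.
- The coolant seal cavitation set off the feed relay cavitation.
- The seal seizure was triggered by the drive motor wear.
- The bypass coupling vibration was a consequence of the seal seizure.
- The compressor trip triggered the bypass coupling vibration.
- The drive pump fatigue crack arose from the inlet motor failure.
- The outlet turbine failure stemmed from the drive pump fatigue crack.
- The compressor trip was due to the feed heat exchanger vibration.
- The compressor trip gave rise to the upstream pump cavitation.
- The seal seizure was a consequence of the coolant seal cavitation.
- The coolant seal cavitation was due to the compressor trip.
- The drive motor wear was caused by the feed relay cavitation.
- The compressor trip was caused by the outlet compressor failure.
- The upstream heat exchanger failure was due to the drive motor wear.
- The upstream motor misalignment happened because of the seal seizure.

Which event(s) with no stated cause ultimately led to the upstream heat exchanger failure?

the feed heat exchanger vibration, the inlet motor failure

Tracing upstream from the upstream heat exchanger failure: the upstream heat exchanger failure ← the drive motor wear ← the feed relay cavitation ← the coolant seal cavitation ← the compressor trip ← the outlet compressor failure ← the drive pump fatigue crack ← the inlet motor failure.
A separate upstream branch: the upstream heat exchanger failure ← the drive motor wear ← the feed relay cavitation ← the coolant seal cavitation ← the compressor trip ← the feed heat exchanger vibration.
Each of those chain origins has no stated cause.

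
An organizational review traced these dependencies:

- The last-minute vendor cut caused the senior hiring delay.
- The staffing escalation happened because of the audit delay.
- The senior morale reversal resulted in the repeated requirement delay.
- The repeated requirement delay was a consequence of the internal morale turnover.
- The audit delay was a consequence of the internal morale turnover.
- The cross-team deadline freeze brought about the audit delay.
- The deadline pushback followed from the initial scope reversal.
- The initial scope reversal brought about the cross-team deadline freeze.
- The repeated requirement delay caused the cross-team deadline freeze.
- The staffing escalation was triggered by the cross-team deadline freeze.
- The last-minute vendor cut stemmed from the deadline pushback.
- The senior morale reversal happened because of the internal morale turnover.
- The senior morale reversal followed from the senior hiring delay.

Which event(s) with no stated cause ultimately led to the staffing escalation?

the initial scope reversal, the internal morale turnover

Tracing upstream from the staffing escalation: the staffing escalation ← the cross-team deadline freeze ← the initial scope reversal.
A separate upstream branch: the staffing escalation ← the audit delay ← the internal morale turnover.
Each of those chain origins has no stated cause.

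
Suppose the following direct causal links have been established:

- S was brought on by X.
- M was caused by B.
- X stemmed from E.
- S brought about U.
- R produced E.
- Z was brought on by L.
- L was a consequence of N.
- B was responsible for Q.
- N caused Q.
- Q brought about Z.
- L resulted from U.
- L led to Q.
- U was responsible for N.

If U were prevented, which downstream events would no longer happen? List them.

Downstream of U: N, L, Q, Z.
Of those, still caused via another path: Q, Z.
The remainder have no surviving cause.

L, N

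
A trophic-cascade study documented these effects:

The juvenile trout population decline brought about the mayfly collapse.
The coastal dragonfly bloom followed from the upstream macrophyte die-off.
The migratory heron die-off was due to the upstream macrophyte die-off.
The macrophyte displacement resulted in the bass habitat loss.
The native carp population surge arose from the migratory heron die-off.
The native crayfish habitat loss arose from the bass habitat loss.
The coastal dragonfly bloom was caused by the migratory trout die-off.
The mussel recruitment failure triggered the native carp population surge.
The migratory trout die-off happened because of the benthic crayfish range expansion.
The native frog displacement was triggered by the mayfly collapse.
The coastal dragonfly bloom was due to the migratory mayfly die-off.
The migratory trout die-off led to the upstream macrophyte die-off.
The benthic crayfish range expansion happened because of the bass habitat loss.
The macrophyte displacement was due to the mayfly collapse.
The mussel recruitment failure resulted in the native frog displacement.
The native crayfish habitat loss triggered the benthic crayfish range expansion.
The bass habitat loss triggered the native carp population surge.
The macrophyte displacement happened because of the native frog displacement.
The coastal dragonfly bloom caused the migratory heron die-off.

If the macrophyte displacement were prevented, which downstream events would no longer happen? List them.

Downstream of the macrophyte displacement: the bass habitat loss, the native crayfish habitat loss, the benthic crayfish range expansion, the migratory trout die-off, the upstream macrophyte die-off, the coastal dragonfly bloom, the migratory heron die-off, the native carp population surge.
Of those, still caused via another path: the coastal dragonfly bloom, the migratory heron die-off, the native carp population surge.
The remainder have no surviving cause.

the bass habitat loss, the benthic crayfish range expansion, the migratory trout die-off, the native crayfish habitat loss, the upstream macrophyte die-off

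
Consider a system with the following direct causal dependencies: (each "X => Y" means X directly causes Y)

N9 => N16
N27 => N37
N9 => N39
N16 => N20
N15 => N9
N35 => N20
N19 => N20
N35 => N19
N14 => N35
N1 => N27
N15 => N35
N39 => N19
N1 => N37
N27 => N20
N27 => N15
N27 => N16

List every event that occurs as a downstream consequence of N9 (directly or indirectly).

N16, N19, N20, N39

Direct effects: N16, N39.
2 steps out: N19, N20.
Not reachable from it: N1, N27, N15, N35, N37, N14.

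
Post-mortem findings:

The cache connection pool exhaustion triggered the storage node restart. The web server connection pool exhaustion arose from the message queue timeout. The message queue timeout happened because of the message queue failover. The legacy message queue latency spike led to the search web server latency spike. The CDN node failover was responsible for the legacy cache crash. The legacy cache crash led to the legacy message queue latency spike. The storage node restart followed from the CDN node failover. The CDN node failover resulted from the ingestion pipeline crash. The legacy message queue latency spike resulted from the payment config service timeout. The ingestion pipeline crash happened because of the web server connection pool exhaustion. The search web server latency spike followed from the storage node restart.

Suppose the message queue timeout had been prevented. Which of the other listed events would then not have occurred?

the CDN node failover, the ingestion pipeline crash, the legacy cache crash, the web server connection pool exhaustion

Downstream of the message queue timeout: the web server connection pool exhaustion, the ingestion pipeline crash, the CDN node failover, the storage node restart, the legacy cache crash, the legacy message queue latency spike, the search web server latency spike.
Of those, still caused via another path: the storage node restart, the legacy message queue latency spike, the search web server latency spike.
The remainder have no surviving cause.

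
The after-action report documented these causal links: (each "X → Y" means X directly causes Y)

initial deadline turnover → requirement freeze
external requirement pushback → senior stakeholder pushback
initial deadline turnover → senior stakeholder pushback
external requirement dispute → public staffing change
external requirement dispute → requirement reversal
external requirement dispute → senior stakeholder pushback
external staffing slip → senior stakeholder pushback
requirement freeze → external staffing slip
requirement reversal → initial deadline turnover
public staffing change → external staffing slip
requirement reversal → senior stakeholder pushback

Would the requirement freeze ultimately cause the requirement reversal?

The requirement freeze leads to the external staffing slip, the senior stakeholder pushback; the requirement reversal is not among them.

No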